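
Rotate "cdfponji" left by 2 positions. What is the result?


Input: "cdfponji", rotate left by 2
First 2 characters: "cd"
Remaining characters: "fponji"
Concatenate remaining + first: "fponji" + "cd" = "fponjicd"

fponjicd


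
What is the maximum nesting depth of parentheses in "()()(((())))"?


Input: "()()(((())))"
Tracking depth:
  Position 0 '(': depth becomes 1
  Position 1 ')': depth becomes 0
  Position 2 '(': depth becomes 1
  Position 3 ')': depth becomes 0
  Position 4 '(': depth becomes 1
  Position 5 '(': depth becomes 2
  Position 6 '(': depth becomes 3
  Position 7 '(': depth becomes 4
  Position 8 ')': depth becomes 3
  Position 9 ')': depth becomes 2
  Position 10 ')': depth becomes 1
  Position 11 ')': depth becomes 0
Maximum depth reached: 4

4


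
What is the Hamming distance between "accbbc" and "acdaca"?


Comparing "accbbc" and "acdaca" position by position:
  Position 0: 'a' vs 'a' => same
  Position 1: 'c' vs 'c' => same
  Position 2: 'c' vs 'd' => differ
  Position 3: 'b' vs 'a' => differ
  Position 4: 'b' vs 'c' => differ
  Position 5: 'c' vs 'a' => differ
Total differences (Hamming distance): 4

4


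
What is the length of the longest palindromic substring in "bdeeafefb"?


Input: "bdeeafefb"
Checking substrings for palindromes:
  [5:8] "fef" (len 3) => palindrome
  [2:4] "ee" (len 2) => palindrome
Longest palindromic substring: "fef" with length 3

3


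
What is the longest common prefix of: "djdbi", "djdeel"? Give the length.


Words: djdbi, djdeel
  Position 0: all 'd' => match
  Position 1: all 'j' => match
  Position 2: all 'd' => match
  Position 3: ('b', 'e') => mismatch, stop
LCP = "djd" (length 3)

3


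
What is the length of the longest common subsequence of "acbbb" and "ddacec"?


LCS of "acbbb" and "ddacec"
DP table:
           d    d    a    c    e    c
      0    0    0    0    0    0    0
  a   0    0    0    1    1    1    1
  c   0    0    0    1    2    2    2
  b   0    0    0    1    2    2    2
  b   0    0    0    1    2    2    2
  b   0    0    0    1    2    2    2
LCS length = dp[5][6] = 2

2


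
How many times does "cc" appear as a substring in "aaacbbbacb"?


Searching for "cc" in "aaacbbbacb"
Scanning each position:
  Position 0: "aa" => no
  Position 1: "aa" => no
  Position 2: "ac" => no
  Position 3: "cb" => no
  Position 4: "bb" => no
  Position 5: "bb" => no
  Position 6: "ba" => no
  Position 7: "ac" => no
  Position 8: "cb" => no
Total occurrences: 0

0


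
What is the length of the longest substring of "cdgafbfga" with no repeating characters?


Input: "cdgafbfga"
Sliding window (track last position of each char):
  Position 0 ('c'): window [0,0] length 1 -- new best
  Position 1 ('d'): window [0,1] length 2 -- new best
  Position 2 ('g'): window [0,2] length 3 -- new best
  Position 3 ('a'): window [0,3] length 4 -- new best
  Position 4 ('f'): window [0,4] length 5 -- new best
  Position 5 ('b'): window [0,5] length 6 -- new best
  Position 6 ('f'): repeat (last at 4), move window start to 5
  Position 6 ('f'): window [5,6] length 2
  Position 7 ('g'): window [5,7] length 3
  Position 8 ('a'): window [5,8] length 4
Longest substring with no repeats: "cdgafb" with length 6

6


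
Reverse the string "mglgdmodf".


Input: mglgdmodf
Reading characters right to left:
  Position 8: 'f'
  Position 7: 'd'
  Position 6: 'o'
  Position 5: 'm'
  Position 4: 'd'
  Position 3: 'g'
  Position 2: 'l'
  Position 1: 'g'
  Position 0: 'm'
Reversed: fdomdglgm

fdomdglgm


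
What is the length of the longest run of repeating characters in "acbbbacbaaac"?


Input: "acbbbacbaaac"
Scanning for longest run:
  Position 1 ('c'): new char, reset run to 1
  Position 2 ('b'): new char, reset run to 1
  Position 3 ('b'): continues run of 'b', length=2
  Position 4 ('b'): continues run of 'b', length=3
  Position 5 ('a'): new char, reset run to 1
  Position 6 ('c'): new char, reset run to 1
  Position 7 ('b'): new char, reset run to 1
  Position 8 ('a'): new char, reset run to 1
  Position 9 ('a'): continues run of 'a', length=2
  Position 10 ('a'): continues run of 'a', length=3
  Position 11 ('c'): new char, reset run to 1
Longest run: 'b' with length 3

3


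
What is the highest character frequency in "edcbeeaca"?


Input: edcbeeaca
Character counts:
  'a': 2
  'b': 1
  'c': 2
  'd': 1
  'e': 3
Maximum frequency: 3

3


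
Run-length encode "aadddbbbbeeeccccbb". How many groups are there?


Input: aadddbbbbeeeccccbb
Scanning for consecutive runs:
  Group 1: 'a' x 2 (positions 0-1)
  Group 2: 'd' x 3 (positions 2-4)
  Group 3: 'b' x 4 (positions 5-8)
  Group 4: 'e' x 3 (positions 9-11)
  Group 5: 'c' x 4 (positions 12-15)
  Group 6: 'b' x 2 (positions 16-17)
Total groups: 6

6


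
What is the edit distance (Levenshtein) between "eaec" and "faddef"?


Computing edit distance: "eaec" -> "faddef"
DP table:
           f    a    d    d    e    f
      0    1    2    3    4    5    6
  e   1    1    2    3    4    4    5
  a   2    2    1    2    3    4    5
  e   3    3    2    2    3    3    4
  c   4    4    3    3    3    4    4
Edit distance = dp[4][6] = 4

4


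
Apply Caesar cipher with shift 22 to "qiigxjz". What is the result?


Caesar cipher: shift "qiigxjz" by 22
  'q' (pos 16) + 22 = pos 12 = 'm'
  'i' (pos 8) + 22 = pos 4 = 'e'
  'i' (pos 8) + 22 = pos 4 = 'e'
  'g' (pos 6) + 22 = pos 2 = 'c'
  'x' (pos 23) + 22 = pos 19 = 't'
  'j' (pos 9) + 22 = pos 5 = 'f'
  'z' (pos 25) + 22 = pos 21 = 'v'
Result: meectfv

meectfv


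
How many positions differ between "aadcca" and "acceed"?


Comparing "aadcca" and "acceed" position by position:
  Position 0: 'a' vs 'a' => same
  Position 1: 'a' vs 'c' => DIFFER
  Position 2: 'd' vs 'c' => DIFFER
  Position 3: 'c' vs 'e' => DIFFER
  Position 4: 'c' vs 'e' => DIFFER
  Position 5: 'a' vs 'd' => DIFFER
Positions that differ: 5

5


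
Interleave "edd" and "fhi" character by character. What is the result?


Interleaving "edd" and "fhi":
  Position 0: 'e' from first, 'f' from second => "ef"
  Position 1: 'd' from first, 'h' from second => "dh"
  Position 2: 'd' from first, 'i' from second => "di"
Result: efdhdi

efdhdi


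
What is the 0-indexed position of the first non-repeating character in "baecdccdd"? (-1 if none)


Input: baecdccdd
Character frequencies:
  'a': 1
  'b': 1
  'c': 3
  'd': 3
  'e': 1
Scanning left to right for freq == 1:
  Position 0 ('b'): unique! => answer = 0

0


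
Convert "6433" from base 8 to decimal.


Input: "6433" in base 8
Positional expansion:
  Digit '6' (value 6) x 8^3 = 3072
  Digit '4' (value 4) x 8^2 = 256
  Digit '3' (value 3) x 8^1 = 24
  Digit '3' (value 3) x 8^0 = 3
Sum = 3355

3355


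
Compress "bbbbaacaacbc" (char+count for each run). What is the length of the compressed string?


Input: bbbbaacaacbc
Runs:
  'b' x 4 => "b4"
  'a' x 2 => "a2"
  'c' x 1 => "c1"
  'a' x 2 => "a2"
  'c' x 1 => "c1"
  'b' x 1 => "b1"
  'c' x 1 => "c1"
Compressed: "b4a2c1a2c1b1c1"
Compressed length: 14

14


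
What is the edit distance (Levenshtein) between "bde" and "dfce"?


Computing edit distance: "bde" -> "dfce"
DP table:
           d    f    c    e
      0    1    2    3    4
  b   1    1    2    3    4
  d   2    1    2    3    4
  e   3    2    2    3    3
Edit distance = dp[3][4] = 3

3


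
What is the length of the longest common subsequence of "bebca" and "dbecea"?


LCS of "bebca" and "dbecea"
DP table:
           d    b    e    c    e    a
      0    0    0    0    0    0    0
  b   0    0    1    1    1    1    1
  e   0    0    1    2    2    2    2
  b   0    0    1    2    2    2    2
  c   0    0    1    2    3    3    3
  a   0    0    1    2    3    3    4
LCS length = dp[5][6] = 4

4


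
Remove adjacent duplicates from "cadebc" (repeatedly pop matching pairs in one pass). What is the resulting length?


Input: cadebc
Stack-based adjacent duplicate removal:
  Read 'c': push. Stack: c
  Read 'a': push. Stack: ca
  Read 'd': push. Stack: cad
  Read 'e': push. Stack: cade
  Read 'b': push. Stack: cadeb
  Read 'c': push. Stack: cadebc
Final stack: "cadebc" (length 6)

6


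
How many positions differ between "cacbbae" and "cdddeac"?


Comparing "cacbbae" and "cdddeac" position by position:
  Position 0: 'c' vs 'c' => same
  Position 1: 'a' vs 'd' => DIFFER
  Position 2: 'c' vs 'd' => DIFFER
  Position 3: 'b' vs 'd' => DIFFER
  Position 4: 'b' vs 'e' => DIFFER
  Position 5: 'a' vs 'a' => same
  Position 6: 'e' vs 'c' => DIFFER
Positions that differ: 5

5


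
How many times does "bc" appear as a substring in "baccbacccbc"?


Searching for "bc" in "baccbacccbc"
Scanning each position:
  Position 0: "ba" => no
  Position 1: "ac" => no
  Position 2: "cc" => no
  Position 3: "cb" => no
  Position 4: "ba" => no
  Position 5: "ac" => no
  Position 6: "cc" => no
  Position 7: "cc" => no
  Position 8: "cb" => no
  Position 9: "bc" => MATCH
Total occurrences: 1

1


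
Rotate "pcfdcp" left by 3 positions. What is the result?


Input: "pcfdcp", rotate left by 3
First 3 characters: "pcf"
Remaining characters: "dcp"
Concatenate remaining + first: "dcp" + "pcf" = "dcppcf"

dcppcf


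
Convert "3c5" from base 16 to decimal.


Input: "3c5" in base 16
Positional expansion:
  Digit '3' (value 3) x 16^2 = 768
  Digit 'c' (value 12) x 16^1 = 192
  Digit '5' (value 5) x 16^0 = 5
Sum = 965

965


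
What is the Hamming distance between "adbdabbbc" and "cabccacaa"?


Comparing "adbdabbbc" and "cabccacaa" position by position:
  Position 0: 'a' vs 'c' => differ
  Position 1: 'd' vs 'a' => differ
  Position 2: 'b' vs 'b' => same
  Position 3: 'd' vs 'c' => differ
  Position 4: 'a' vs 'c' => differ
  Position 5: 'b' vs 'a' => differ
  Position 6: 'b' vs 'c' => differ
  Position 7: 'b' vs 'a' => differ
  Position 8: 'c' vs 'a' => differ
Total differences (Hamming distance): 8

8


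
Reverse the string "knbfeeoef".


Input: knbfeeoef
Reading characters right to left:
  Position 8: 'f'
  Position 7: 'e'
  Position 6: 'o'
  Position 5: 'e'
  Position 4: 'e'
  Position 3: 'f'
  Position 2: 'b'
  Position 1: 'n'
  Position 0: 'k'
Reversed: feoeefbnk

feoeefbnk


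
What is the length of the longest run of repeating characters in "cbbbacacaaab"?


Input: "cbbbacacaaab"
Scanning for longest run:
  Position 1 ('b'): new char, reset run to 1
  Position 2 ('b'): continues run of 'b', length=2
  Position 3 ('b'): continues run of 'b', length=3
  Position 4 ('a'): new char, reset run to 1
  Position 5 ('c'): new char, reset run to 1
  Position 6 ('a'): new char, reset run to 1
  Position 7 ('c'): new char, reset run to 1
  Position 8 ('a'): new char, reset run to 1
  Position 9 ('a'): continues run of 'a', length=2
  Position 10 ('a'): continues run of 'a', length=3
  Position 11 ('b'): new char, reset run to 1
Longest run: 'b' with length 3

3


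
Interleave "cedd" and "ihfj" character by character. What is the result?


Interleaving "cedd" and "ihfj":
  Position 0: 'c' from first, 'i' from second => "ci"
  Position 1: 'e' from first, 'h' from second => "eh"
  Position 2: 'd' from first, 'f' from second => "df"
  Position 3: 'd' from first, 'j' from second => "dj"
Result: ciehdfdj

ciehdfdj


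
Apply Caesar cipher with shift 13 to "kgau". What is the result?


Caesar cipher: shift "kgau" by 13
  'k' (pos 10) + 13 = pos 23 = 'x'
  'g' (pos 6) + 13 = pos 19 = 't'
  'a' (pos 0) + 13 = pos 13 = 'n'
  'u' (pos 20) + 13 = pos 7 = 'h'
Result: xtnh

xtnh


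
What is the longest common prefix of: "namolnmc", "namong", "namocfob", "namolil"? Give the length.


Words: namolnmc, namong, namocfob, namolil
  Position 0: all 'n' => match
  Position 1: all 'a' => match
  Position 2: all 'm' => match
  Position 3: all 'o' => match
  Position 4: ('l', 'n', 'c', 'l') => mismatch, stop
LCP = "namo" (length 4)

4


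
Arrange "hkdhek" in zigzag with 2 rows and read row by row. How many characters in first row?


Zigzag "hkdhek" into 2 rows:
Placing characters:
  'h' => row 0
  'k' => row 1
  'd' => row 0
  'h' => row 1
  'e' => row 0
  'k' => row 1
Rows:
  Row 0: "hde"
  Row 1: "khk"
First row length: 3

3


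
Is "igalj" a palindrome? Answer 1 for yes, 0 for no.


Input: igalj
Reversed: jlagi
  Compare pos 0 ('i') with pos 4 ('j'): MISMATCH
  Compare pos 1 ('g') with pos 3 ('l'): MISMATCH
Result: not a palindrome

0


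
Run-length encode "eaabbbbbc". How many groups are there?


Input: eaabbbbbc
Scanning for consecutive runs:
  Group 1: 'e' x 1 (positions 0-0)
  Group 2: 'a' x 2 (positions 1-2)
  Group 3: 'b' x 5 (positions 3-7)
  Group 4: 'c' x 1 (positions 8-8)
Total groups: 4

4


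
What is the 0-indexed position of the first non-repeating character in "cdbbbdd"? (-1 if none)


Input: cdbbbdd
Character frequencies:
  'b': 3
  'c': 1
  'd': 3
Scanning left to right for freq == 1:
  Position 0 ('c'): unique! => answer = 0

0


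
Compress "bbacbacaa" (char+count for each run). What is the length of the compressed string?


Input: bbacbacaa
Runs:
  'b' x 2 => "b2"
  'a' x 1 => "a1"
  'c' x 1 => "c1"
  'b' x 1 => "b1"
  'a' x 1 => "a1"
  'c' x 1 => "c1"
  'a' x 2 => "a2"
Compressed: "b2a1c1b1a1c1a2"
Compressed length: 14

14


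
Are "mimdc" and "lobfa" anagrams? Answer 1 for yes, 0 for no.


Strings: "mimdc", "lobfa"
Sorted first:  cdimm
Sorted second: abflo
Differ at position 0: 'c' vs 'a' => not anagrams

0


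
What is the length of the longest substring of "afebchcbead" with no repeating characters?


Input: "afebchcbead"
Sliding window (track last position of each char):
  Position 0 ('a'): window [0,0] length 1 -- new best
  Position 1 ('f'): window [0,1] length 2 -- new best
  Position 2 ('e'): window [0,2] length 3 -- new best
  Position 3 ('b'): window [0,3] length 4 -- new best
  Position 4 ('c'): window [0,4] length 5 -- new best
  Position 5 ('h'): window [0,5] length 6 -- new best
  Position 6 ('c'): repeat (last at 4), move window start to 5
  Position 6 ('c'): window [5,6] length 2
  Position 7 ('b'): window [5,7] length 3
  Position 8 ('e'): window [5,8] length 4
  Position 9 ('a'): window [5,9] length 5
  Position 10 ('d'): window [5,10] length 6
Longest substring with no repeats: "afebch" with length 6

6


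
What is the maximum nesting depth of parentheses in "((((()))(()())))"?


Input: "((((()))(()())))"
Tracking depth:
  Position 0 '(': depth becomes 1
  Position 1 '(': depth becomes 2
  Position 2 '(': depth becomes 3
  Position 3 '(': depth becomes 4
  Position 4 '(': depth becomes 5
  Position 5 ')': depth becomes 4
  Position 6 ')': depth becomes 3
  Position 7 ')': depth becomes 2
  Position 8 '(': depth becomes 3
  Position 9 '(': depth becomes 4
  Position 10 ')': depth becomes 3
  Position 11 '(': depth becomes 4
  Position 12 ')': depth becomes 3
  Position 13 ')': depth becomes 2
  Position 14 ')': depth becomes 1
  Position 15 ')': depth becomes 0
Maximum depth reached: 5

5


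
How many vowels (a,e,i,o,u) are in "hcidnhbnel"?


Input: hcidnhbnel
Checking each character:
  'h' at position 0: consonant
  'c' at position 1: consonant
  'i' at position 2: vowel (running total: 1)
  'd' at position 3: consonant
  'n' at position 4: consonant
  'h' at position 5: consonant
  'b' at position 6: consonant
  'n' at position 7: consonant
  'e' at position 8: vowel (running total: 2)
  'l' at position 9: consonant
Total vowels: 2

2


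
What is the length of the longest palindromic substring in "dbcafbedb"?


Input: "dbcafbedb"
Checking substrings for palindromes:
  No multi-char palindromic substrings found
Longest palindromic substring: "d" with length 1

1


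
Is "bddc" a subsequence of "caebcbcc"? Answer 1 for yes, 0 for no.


Check if "bddc" is a subsequence of "caebcbcc"
Greedy scan:
  Position 0 ('c'): no match needed
  Position 1 ('a'): no match needed
  Position 2 ('e'): no match needed
  Position 3 ('b'): matches sub[0] = 'b'
  Position 4 ('c'): no match needed
  Position 5 ('b'): no match needed
  Position 6 ('c'): no match needed
  Position 7 ('c'): no match needed
Only matched 1/4 characters => not a subsequence

0


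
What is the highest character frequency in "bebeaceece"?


Input: bebeaceece
Character counts:
  'a': 1
  'b': 2
  'c': 2
  'e': 5
Maximum frequency: 5

5


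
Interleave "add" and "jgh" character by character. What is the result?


Interleaving "add" and "jgh":
  Position 0: 'a' from first, 'j' from second => "aj"
  Position 1: 'd' from first, 'g' from second => "dg"
  Position 2: 'd' from first, 'h' from second => "dh"
Result: ajdgdh

ajdgdh


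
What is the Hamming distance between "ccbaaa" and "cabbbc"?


Comparing "ccbaaa" and "cabbbc" position by position:
  Position 0: 'c' vs 'c' => same
  Position 1: 'c' vs 'a' => differ
  Position 2: 'b' vs 'b' => same
  Position 3: 'a' vs 'b' => differ
  Position 4: 'a' vs 'b' => differ
  Position 5: 'a' vs 'c' => differ
Total differences (Hamming distance): 4

4


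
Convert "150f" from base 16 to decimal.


Input: "150f" in base 16
Positional expansion:
  Digit '1' (value 1) x 16^3 = 4096
  Digit '5' (value 5) x 16^2 = 1280
  Digit '0' (value 0) x 16^1 = 0
  Digit 'f' (value 15) x 16^0 = 15
Sum = 5391

5391


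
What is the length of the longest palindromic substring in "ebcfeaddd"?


Input: "ebcfeaddd"
Checking substrings for palindromes:
  [6:9] "ddd" (len 3) => palindrome
  [6:8] "dd" (len 2) => palindrome
  [7:9] "dd" (len 2) => palindrome
Longest palindromic substring: "ddd" with length 3

3


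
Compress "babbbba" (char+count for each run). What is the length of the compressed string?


Input: babbbba
Runs:
  'b' x 1 => "b1"
  'a' x 1 => "a1"
  'b' x 4 => "b4"
  'a' x 1 => "a1"
Compressed: "b1a1b4a1"
Compressed length: 8

8


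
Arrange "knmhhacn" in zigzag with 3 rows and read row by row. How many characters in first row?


Zigzag "knmhhacn" into 3 rows:
Placing characters:
  'k' => row 0
  'n' => row 1
  'm' => row 2
  'h' => row 1
  'h' => row 0
  'a' => row 1
  'c' => row 2
  'n' => row 1
Rows:
  Row 0: "kh"
  Row 1: "nhan"
  Row 2: "mc"
First row length: 2

2


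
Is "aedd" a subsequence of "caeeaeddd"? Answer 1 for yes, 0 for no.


Check if "aedd" is a subsequence of "caeeaeddd"
Greedy scan:
  Position 0 ('c'): no match needed
  Position 1 ('a'): matches sub[0] = 'a'
  Position 2 ('e'): matches sub[1] = 'e'
  Position 3 ('e'): no match needed
  Position 4 ('a'): no match needed
  Position 5 ('e'): no match needed
  Position 6 ('d'): matches sub[2] = 'd'
  Position 7 ('d'): matches sub[3] = 'd'
  Position 8 ('d'): no match needed
All 4 characters matched => is a subsequence

1


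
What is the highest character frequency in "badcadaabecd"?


Input: badcadaabecd
Character counts:
  'a': 4
  'b': 2
  'c': 2
  'd': 3
  'e': 1
Maximum frequency: 4

4


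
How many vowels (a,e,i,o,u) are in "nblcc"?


Input: nblcc
Checking each character:
  'n' at position 0: consonant
  'b' at position 1: consonant
  'l' at position 2: consonant
  'c' at position 3: consonant
  'c' at position 4: consonant
Total vowels: 0

0


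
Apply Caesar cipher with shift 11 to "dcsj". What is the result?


Caesar cipher: shift "dcsj" by 11
  'd' (pos 3) + 11 = pos 14 = 'o'
  'c' (pos 2) + 11 = pos 13 = 'n'
  's' (pos 18) + 11 = pos 3 = 'd'
  'j' (pos 9) + 11 = pos 20 = 'u'
Result: ondu

ondu


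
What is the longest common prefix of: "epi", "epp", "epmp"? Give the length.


Words: epi, epp, epmp
  Position 0: all 'e' => match
  Position 1: all 'p' => match
  Position 2: ('i', 'p', 'm') => mismatch, stop
LCP = "ep" (length 2)

2


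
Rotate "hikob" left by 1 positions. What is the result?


Input: "hikob", rotate left by 1
First 1 characters: "h"
Remaining characters: "ikob"
Concatenate remaining + first: "ikob" + "h" = "ikobh"

ikobh


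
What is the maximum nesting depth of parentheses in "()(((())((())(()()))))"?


Input: "()(((())((())(()()))))"
Tracking depth:
  Position 0 '(': depth becomes 1
  Position 1 ')': depth becomes 0
  Position 2 '(': depth becomes 1
  Position 3 '(': depth becomes 2
  Position 4 '(': depth becomes 3
  Position 5 '(': depth becomes 4
  Position 6 ')': depth becomes 3
  Position 7 ')': depth becomes 2
  Position 8 '(': depth becomes 3
  Position 9 '(': depth becomes 4
  Position 10 '(': depth becomes 5
  Position 11 ')': depth becomes 4
  Position 12 ')': depth becomes 3
  Position 13 '(': depth becomes 4
  Position 14 '(': depth becomes 5
  Position 15 ')': depth becomes 4
  Position 16 '(': depth becomes 5
  Position 17 ')': depth becomes 4
  Position 18 ')': depth becomes 3
  Position 19 ')': depth becomes 2
  Position 20 ')': depth becomes 1
  Position 21 ')': depth becomes 0
Maximum depth reached: 5

5


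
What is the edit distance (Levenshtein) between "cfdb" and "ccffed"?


Computing edit distance: "cfdb" -> "ccffed"
DP table:
           c    c    f    f    e    d
      0    1    2    3    4    5    6
  c   1    0    1    2    3    4    5
  f   2    1    1    1    2    3    4
  d   3    2    2    2    2    3    3
  b   4    3    3    3    3    3    4
Edit distance = dp[4][6] = 4

4


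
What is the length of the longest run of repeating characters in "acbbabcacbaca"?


Input: "acbbabcacbaca"
Scanning for longest run:
  Position 1 ('c'): new char, reset run to 1
  Position 2 ('b'): new char, reset run to 1
  Position 3 ('b'): continues run of 'b', length=2
  Position 4 ('a'): new char, reset run to 1
  Position 5 ('b'): new char, reset run to 1
  Position 6 ('c'): new char, reset run to 1
  Position 7 ('a'): new char, reset run to 1
  Position 8 ('c'): new char, reset run to 1
  Position 9 ('b'): new char, reset run to 1
  Position 10 ('a'): new char, reset run to 1
  Position 11 ('c'): new char, reset run to 1
  Position 12 ('a'): new char, reset run to 1
Longest run: 'b' with length 2

2


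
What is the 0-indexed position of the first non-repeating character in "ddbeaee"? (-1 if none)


Input: ddbeaee
Character frequencies:
  'a': 1
  'b': 1
  'd': 2
  'e': 3
Scanning left to right for freq == 1:
  Position 0 ('d'): freq=2, skip
  Position 1 ('d'): freq=2, skip
  Position 2 ('b'): unique! => answer = 2

2


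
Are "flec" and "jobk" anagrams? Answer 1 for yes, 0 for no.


Strings: "flec", "jobk"
Sorted first:  cefl
Sorted second: bjko
Differ at position 0: 'c' vs 'b' => not anagrams

0


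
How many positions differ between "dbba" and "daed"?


Comparing "dbba" and "daed" position by position:
  Position 0: 'd' vs 'd' => same
  Position 1: 'b' vs 'a' => DIFFER
  Position 2: 'b' vs 'e' => DIFFER
  Position 3: 'a' vs 'd' => DIFFER
Positions that differ: 3

3


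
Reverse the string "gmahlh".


Input: gmahlh
Reading characters right to left:
  Position 5: 'h'
  Position 4: 'l'
  Position 3: 'h'
  Position 2: 'a'
  Position 1: 'm'
  Position 0: 'g'
Reversed: hlhamg

hlhamg


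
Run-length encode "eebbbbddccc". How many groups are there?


Input: eebbbbddccc
Scanning for consecutive runs:
  Group 1: 'e' x 2 (positions 0-1)
  Group 2: 'b' x 4 (positions 2-5)
  Group 3: 'd' x 2 (positions 6-7)
  Group 4: 'c' x 3 (positions 8-10)
Total groups: 4

4


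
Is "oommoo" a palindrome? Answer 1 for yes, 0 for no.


Input: oommoo
Reversed: oommoo
  Compare pos 0 ('o') with pos 5 ('o'): match
  Compare pos 1 ('o') with pos 4 ('o'): match
  Compare pos 2 ('m') with pos 3 ('m'): match
Result: palindrome

1


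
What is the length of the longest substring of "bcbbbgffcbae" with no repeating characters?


Input: "bcbbbgffcbae"
Sliding window (track last position of each char):
  Position 0 ('b'): window [0,0] length 1 -- new best
  Position 1 ('c'): window [0,1] length 2 -- new best
  Position 2 ('b'): repeat (last at 0), move window start to 1
  Position 2 ('b'): window [1,2] length 2
  Position 3 ('b'): repeat (last at 2), move window start to 3
  Position 3 ('b'): window [3,3] length 1
  Position 4 ('b'): repeat (last at 3), move window start to 4
  Position 4 ('b'): window [4,4] length 1
  Position 5 ('g'): window [4,5] length 2
  Position 6 ('f'): window [4,6] length 3 -- new best
  Position 7 ('f'): repeat (last at 6), move window start to 7
  Position 7 ('f'): window [7,7] length 1
  Position 8 ('c'): window [7,8] length 2
  Position 9 ('b'): window [7,9] length 3
  Position 10 ('a'): window [7,10] length 4 -- new best
  Position 11 ('e'): window [7,11] length 5 -- new best
Longest substring with no repeats: "fcbae" with length 5

5


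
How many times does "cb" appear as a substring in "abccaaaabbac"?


Searching for "cb" in "abccaaaabbac"
Scanning each position:
  Position 0: "ab" => no
  Position 1: "bc" => no
  Position 2: "cc" => no
  Position 3: "ca" => no
  Position 4: "aa" => no
  Position 5: "aa" => no
  Position 6: "aa" => no
  Position 7: "ab" => no
  Position 8: "bb" => no
  Position 9: "ba" => no
  Position 10: "ac" => no
Total occurrences: 0

0


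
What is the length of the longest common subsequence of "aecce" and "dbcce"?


LCS of "aecce" and "dbcce"
DP table:
           d    b    c    c    e
      0    0    0    0    0    0
  a   0    0    0    0    0    0
  e   0    0    0    0    0    1
  c   0    0    0    1    1    1
  c   0    0    0    1    2    2
  e   0    0    0    1    2    3
LCS length = dp[5][5] = 3

3


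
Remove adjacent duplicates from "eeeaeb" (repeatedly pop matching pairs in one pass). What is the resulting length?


Input: eeeaeb
Stack-based adjacent duplicate removal:
  Read 'e': push. Stack: e
  Read 'e': matches stack top 'e' => pop. Stack: (empty)
  Read 'e': push. Stack: e
  Read 'a': push. Stack: ea
  Read 'e': push. Stack: eae
  Read 'b': push. Stack: eaeb
Final stack: "eaeb" (length 4)

4


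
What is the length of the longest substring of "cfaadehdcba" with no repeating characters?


Input: "cfaadehdcba"
Sliding window (track last position of each char):
  Position 0 ('c'): window [0,0] length 1 -- new best
  Position 1 ('f'): window [0,1] length 2 -- new best
  Position 2 ('a'): window [0,2] length 3 -- new best
  Position 3 ('a'): repeat (last at 2), move window start to 3
  Position 3 ('a'): window [3,3] length 1
  Position 4 ('d'): window [3,4] length 2
  Position 5 ('e'): window [3,5] length 3
  Position 6 ('h'): window [3,6] length 4 -- new best
  Position 7 ('d'): repeat (last at 4), move window start to 5
  Position 7 ('d'): window [5,7] length 3
  Position 8 ('c'): window [5,8] length 4
  Position 9 ('b'): window [5,9] length 5 -- new best
  Position 10 ('a'): window [5,10] length 6 -- new best
Longest substring with no repeats: "ehdcba" with length 6

6


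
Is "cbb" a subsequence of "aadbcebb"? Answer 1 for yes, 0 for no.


Check if "cbb" is a subsequence of "aadbcebb"
Greedy scan:
  Position 0 ('a'): no match needed
  Position 1 ('a'): no match needed
  Position 2 ('d'): no match needed
  Position 3 ('b'): no match needed
  Position 4 ('c'): matches sub[0] = 'c'
  Position 5 ('e'): no match needed
  Position 6 ('b'): matches sub[1] = 'b'
  Position 7 ('b'): matches sub[2] = 'b'
All 3 characters matched => is a subsequence

1


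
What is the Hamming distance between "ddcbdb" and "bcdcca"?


Comparing "ddcbdb" and "bcdcca" position by position:
  Position 0: 'd' vs 'b' => differ
  Position 1: 'd' vs 'c' => differ
  Position 2: 'c' vs 'd' => differ
  Position 3: 'b' vs 'c' => differ
  Position 4: 'd' vs 'c' => differ
  Position 5: 'b' vs 'a' => differ
Total differences (Hamming distance): 6

6


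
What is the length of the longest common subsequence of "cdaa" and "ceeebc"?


LCS of "cdaa" and "ceeebc"
DP table:
           c    e    e    e    b    c
      0    0    0    0    0    0    0
  c   0    1    1    1    1    1    1
  d   0    1    1    1    1    1    1
  a   0    1    1    1    1    1    1
  a   0    1    1    1    1    1    1
LCS length = dp[4][6] = 1

1


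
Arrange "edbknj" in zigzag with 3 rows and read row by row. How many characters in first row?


Zigzag "edbknj" into 3 rows:
Placing characters:
  'e' => row 0
  'd' => row 1
  'b' => row 2
  'k' => row 1
  'n' => row 0
  'j' => row 1
Rows:
  Row 0: "en"
  Row 1: "dkj"
  Row 2: "b"
First row length: 2

2


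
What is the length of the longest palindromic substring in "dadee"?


Input: "dadee"
Checking substrings for palindromes:
  [0:3] "dad" (len 3) => palindrome
  [3:5] "ee" (len 2) => palindrome
Longest palindromic substring: "dad" with length 3

3


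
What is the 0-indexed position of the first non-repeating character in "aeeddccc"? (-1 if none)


Input: aeeddccc
Character frequencies:
  'a': 1
  'c': 3
  'd': 2
  'e': 2
Scanning left to right for freq == 1:
  Position 0 ('a'): unique! => answer = 0

0


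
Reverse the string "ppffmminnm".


Input: ppffmminnm
Reading characters right to left:
  Position 9: 'm'
  Position 8: 'n'
  Position 7: 'n'
  Position 6: 'i'
  Position 5: 'm'
  Position 4: 'm'
  Position 3: 'f'
  Position 2: 'f'
  Position 1: 'p'
  Position 0: 'p'
Reversed: mnnimmffpp

mnnimmffpp


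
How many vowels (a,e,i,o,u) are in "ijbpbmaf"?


Input: ijbpbmaf
Checking each character:
  'i' at position 0: vowel (running total: 1)
  'j' at position 1: consonant
  'b' at position 2: consonant
  'p' at position 3: consonant
  'b' at position 4: consonant
  'm' at position 5: consonant
  'a' at position 6: vowel (running total: 2)
  'f' at position 7: consonant
Total vowels: 2

2


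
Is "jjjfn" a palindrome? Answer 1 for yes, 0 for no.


Input: jjjfn
Reversed: nfjjj
  Compare pos 0 ('j') with pos 4 ('n'): MISMATCH
  Compare pos 1 ('j') with pos 3 ('f'): MISMATCH
Result: not a palindrome

0


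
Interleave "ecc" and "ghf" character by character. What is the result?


Interleaving "ecc" and "ghf":
  Position 0: 'e' from first, 'g' from second => "eg"
  Position 1: 'c' from first, 'h' from second => "ch"
  Position 2: 'c' from first, 'f' from second => "cf"
Result: egchcf

egchcf


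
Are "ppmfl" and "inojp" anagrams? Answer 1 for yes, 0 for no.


Strings: "ppmfl", "inojp"
Sorted first:  flmpp
Sorted second: ijnop
Differ at position 0: 'f' vs 'i' => not anagrams

0


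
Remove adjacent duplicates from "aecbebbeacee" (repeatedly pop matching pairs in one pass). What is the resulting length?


Input: aecbebbeacee
Stack-based adjacent duplicate removal:
  Read 'a': push. Stack: a
  Read 'e': push. Stack: ae
  Read 'c': push. Stack: aec
  Read 'b': push. Stack: aecb
  Read 'e': push. Stack: aecbe
  Read 'b': push. Stack: aecbeb
  Read 'b': matches stack top 'b' => pop. Stack: aecbe
  Read 'e': matches stack top 'e' => pop. Stack: aecb
  Read 'a': push. Stack: aecba
  Read 'c': push. Stack: aecbac
  Read 'e': push. Stack: aecbace
  Read 'e': matches stack top 'e' => pop. Stack: aecbac
Final stack: "aecbac" (length 6)

6


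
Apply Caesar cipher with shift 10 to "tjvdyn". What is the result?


Caesar cipher: shift "tjvdyn" by 10
  't' (pos 19) + 10 = pos 3 = 'd'
  'j' (pos 9) + 10 = pos 19 = 't'
  'v' (pos 21) + 10 = pos 5 = 'f'
  'd' (pos 3) + 10 = pos 13 = 'n'
  'y' (pos 24) + 10 = pos 8 = 'i'
  'n' (pos 13) + 10 = pos 23 = 'x'
Result: dtfnix

dtfnix


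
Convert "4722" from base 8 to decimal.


Input: "4722" in base 8
Positional expansion:
  Digit '4' (value 4) x 8^3 = 2048
  Digit '7' (value 7) x 8^2 = 448
  Digit '2' (value 2) x 8^1 = 16
  Digit '2' (value 2) x 8^0 = 2
Sum = 2514

2514


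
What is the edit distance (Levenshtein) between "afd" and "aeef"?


Computing edit distance: "afd" -> "aeef"
DP table:
           a    e    e    f
      0    1    2    3    4
  a   1    0    1    2    3
  f   2    1    1    2    2
  d   3    2    2    2    3
Edit distance = dp[3][4] = 3

3


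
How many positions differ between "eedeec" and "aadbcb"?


Comparing "eedeec" and "aadbcb" position by position:
  Position 0: 'e' vs 'a' => DIFFER
  Position 1: 'e' vs 'a' => DIFFER
  Position 2: 'd' vs 'd' => same
  Position 3: 'e' vs 'b' => DIFFER
  Position 4: 'e' vs 'c' => DIFFER
  Position 5: 'c' vs 'b' => DIFFER
Positions that differ: 5

5


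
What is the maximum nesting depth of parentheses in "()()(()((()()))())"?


Input: "()()(()((()()))())"
Tracking depth:
  Position 0 '(': depth becomes 1
  Position 1 ')': depth becomes 0
  Position 2 '(': depth becomes 1
  Position 3 ')': depth becomes 0
  Position 4 '(': depth becomes 1
  Position 5 '(': depth becomes 2
  Position 6 ')': depth becomes 1
  Position 7 '(': depth becomes 2
  Position 8 '(': depth becomes 3
  Position 9 '(': depth becomes 4
  Position 10 ')': depth becomes 3
  Position 11 '(': depth becomes 4
  Position 12 ')': depth becomes 3
  Position 13 ')': depth becomes 2
  Position 14 ')': depth becomes 1
  Position 15 '(': depth becomes 2
  Position 16 ')': depth becomes 1
  Position 17 ')': depth becomes 0
Maximum depth reached: 4

4


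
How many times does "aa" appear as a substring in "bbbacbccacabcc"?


Searching for "aa" in "bbbacbccacabcc"
Scanning each position:
  Position 0: "bb" => no
  Position 1: "bb" => no
  Position 2: "ba" => no
  Position 3: "ac" => no
  Position 4: "cb" => no
  Position 5: "bc" => no
  Position 6: "cc" => no
  Position 7: "ca" => no
  Position 8: "ac" => no
  Position 9: "ca" => no
  Position 10: "ab" => no
  Position 11: "bc" => no
  Position 12: "cc" => no
Total occurrences: 0

0


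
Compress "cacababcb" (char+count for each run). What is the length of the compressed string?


Input: cacababcb
Runs:
  'c' x 1 => "c1"
  'a' x 1 => "a1"
  'c' x 1 => "c1"
  'a' x 1 => "a1"
  'b' x 1 => "b1"
  'a' x 1 => "a1"
  'b' x 1 => "b1"
  'c' x 1 => "c1"
  'b' x 1 => "b1"
Compressed: "c1a1c1a1b1a1b1c1b1"
Compressed length: 18

18


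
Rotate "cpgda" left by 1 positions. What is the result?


Input: "cpgda", rotate left by 1
First 1 characters: "c"
Remaining characters: "pgda"
Concatenate remaining + first: "pgda" + "c" = "pgdac"

pgdac


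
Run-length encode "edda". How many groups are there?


Input: edda
Scanning for consecutive runs:
  Group 1: 'e' x 1 (positions 0-0)
  Group 2: 'd' x 2 (positions 1-2)
  Group 3: 'a' x 1 (positions 3-3)
Total groups: 3

3


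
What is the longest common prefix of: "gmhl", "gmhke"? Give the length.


Words: gmhl, gmhke
  Position 0: all 'g' => match
  Position 1: all 'm' => match
  Position 2: all 'h' => match
  Position 3: ('l', 'k') => mismatch, stop
LCP = "gmh" (length 3)

3


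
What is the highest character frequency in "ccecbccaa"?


Input: ccecbccaa
Character counts:
  'a': 2
  'b': 1
  'c': 5
  'e': 1
Maximum frequency: 5

5


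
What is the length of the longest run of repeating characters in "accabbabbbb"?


Input: "accabbabbbb"
Scanning for longest run:
  Position 1 ('c'): new char, reset run to 1
  Position 2 ('c'): continues run of 'c', length=2
  Position 3 ('a'): new char, reset run to 1
  Position 4 ('b'): new char, reset run to 1
  Position 5 ('b'): continues run of 'b', length=2
  Position 6 ('a'): new char, reset run to 1
  Position 7 ('b'): new char, reset run to 1
  Position 8 ('b'): continues run of 'b', length=2
  Position 9 ('b'): continues run of 'b', length=3
  Position 10 ('b'): continues run of 'b', length=4
Longest run: 'b' with length 4

4


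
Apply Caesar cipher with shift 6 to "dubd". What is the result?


Caesar cipher: shift "dubd" by 6
  'd' (pos 3) + 6 = pos 9 = 'j'
  'u' (pos 20) + 6 = pos 0 = 'a'
  'b' (pos 1) + 6 = pos 7 = 'h'
  'd' (pos 3) + 6 = pos 9 = 'j'
Result: jahj

jahj


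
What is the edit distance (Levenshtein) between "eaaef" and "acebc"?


Computing edit distance: "eaaef" -> "acebc"
DP table:
           a    c    e    b    c
      0    1    2    3    4    5
  e   1    1    2    2    3    4
  a   2    1    2    3    3    4
  a   3    2    2    3    4    4
  e   4    3    3    2    3    4
  f   5    4    4    3    3    4
Edit distance = dp[5][5] = 4

4


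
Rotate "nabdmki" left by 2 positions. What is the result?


Input: "nabdmki", rotate left by 2
First 2 characters: "na"
Remaining characters: "bdmki"
Concatenate remaining + first: "bdmki" + "na" = "bdmkina"

bdmkina


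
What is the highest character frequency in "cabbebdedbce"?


Input: cabbebdedbce
Character counts:
  'a': 1
  'b': 4
  'c': 2
  'd': 2
  'e': 3
Maximum frequency: 4

4


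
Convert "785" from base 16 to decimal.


Input: "785" in base 16
Positional expansion:
  Digit '7' (value 7) x 16^2 = 1792
  Digit '8' (value 8) x 16^1 = 128
  Digit '5' (value 5) x 16^0 = 5
Sum = 1925

1925


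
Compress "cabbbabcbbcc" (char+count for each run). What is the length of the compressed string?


Input: cabbbabcbbcc
Runs:
  'c' x 1 => "c1"
  'a' x 1 => "a1"
  'b' x 3 => "b3"
  'a' x 1 => "a1"
  'b' x 1 => "b1"
  'c' x 1 => "c1"
  'b' x 2 => "b2"
  'c' x 2 => "c2"
Compressed: "c1a1b3a1b1c1b2c2"
Compressed length: 16

16


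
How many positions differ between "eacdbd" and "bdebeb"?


Comparing "eacdbd" and "bdebeb" position by position:
  Position 0: 'e' vs 'b' => DIFFER
  Position 1: 'a' vs 'd' => DIFFER
  Position 2: 'c' vs 'e' => DIFFER
  Position 3: 'd' vs 'b' => DIFFER
  Position 4: 'b' vs 'e' => DIFFER
  Position 5: 'd' vs 'b' => DIFFER
Positions that differ: 6

6


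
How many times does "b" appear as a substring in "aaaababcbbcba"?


Searching for "b" in "aaaababcbbcba"
Scanning each position:
  Position 0: "a" => no
  Position 1: "a" => no
  Position 2: "a" => no
  Position 3: "a" => no
  Position 4: "b" => MATCH
  Position 5: "a" => no
  Position 6: "b" => MATCH
  Position 7: "c" => no
  Position 8: "b" => MATCH
  Position 9: "b" => MATCH
  Position 10: "c" => no
  Position 11: "b" => MATCH
  Position 12: "a" => no
Total occurrences: 5

5


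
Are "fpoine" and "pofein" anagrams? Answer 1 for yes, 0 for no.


Strings: "fpoine", "pofein"
Sorted first:  efinop
Sorted second: efinop
Sorted forms match => anagrams

1


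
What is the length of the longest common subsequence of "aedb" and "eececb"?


LCS of "aedb" and "eececb"
DP table:
           e    e    c    e    c    b
      0    0    0    0    0    0    0
  a   0    0    0    0    0    0    0
  e   0    1    1    1    1    1    1
  d   0    1    1    1    1    1    1
  b   0    1    1    1    1    1    2
LCS length = dp[4][6] = 2

2


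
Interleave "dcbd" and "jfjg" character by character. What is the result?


Interleaving "dcbd" and "jfjg":
  Position 0: 'd' from first, 'j' from second => "dj"
  Position 1: 'c' from first, 'f' from second => "cf"
  Position 2: 'b' from first, 'j' from second => "bj"
  Position 3: 'd' from first, 'g' from second => "dg"
Result: djcfbjdg

djcfbjdg


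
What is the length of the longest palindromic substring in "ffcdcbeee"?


Input: "ffcdcbeee"
Checking substrings for palindromes:
  [2:5] "cdc" (len 3) => palindrome
  [6:9] "eee" (len 3) => palindrome
  [0:2] "ff" (len 2) => palindrome
  [6:8] "ee" (len 2) => palindrome
  [7:9] "ee" (len 2) => palindrome
Longest palindromic substring: "cdc" with length 3

3


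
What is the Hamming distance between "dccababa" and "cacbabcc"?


Comparing "dccababa" and "cacbabcc" position by position:
  Position 0: 'd' vs 'c' => differ
  Position 1: 'c' vs 'a' => differ
  Position 2: 'c' vs 'c' => same
  Position 3: 'a' vs 'b' => differ
  Position 4: 'b' vs 'a' => differ
  Position 5: 'a' vs 'b' => differ
  Position 6: 'b' vs 'c' => differ
  Position 7: 'a' vs 'c' => differ
Total differences (Hamming distance): 7

7


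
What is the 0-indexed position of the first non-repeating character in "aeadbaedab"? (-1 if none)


Input: aeadbaedab
Character frequencies:
  'a': 4
  'b': 2
  'd': 2
  'e': 2
Scanning left to right for freq == 1:
  Position 0 ('a'): freq=4, skip
  Position 1 ('e'): freq=2, skip
  Position 2 ('a'): freq=4, skip
  Position 3 ('d'): freq=2, skip
  Position 4 ('b'): freq=2, skip
  Position 5 ('a'): freq=4, skip
  Position 6 ('e'): freq=2, skip
  Position 7 ('d'): freq=2, skip
  Position 8 ('a'): freq=4, skip
  Position 9 ('b'): freq=2, skip
  No unique character found => answer = -1

-1


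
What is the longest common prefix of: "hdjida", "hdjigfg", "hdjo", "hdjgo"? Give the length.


Words: hdjida, hdjigfg, hdjo, hdjgo
  Position 0: all 'h' => match
  Position 1: all 'd' => match
  Position 2: all 'j' => match
  Position 3: ('i', 'i', 'o', 'g') => mismatch, stop
LCP = "hdj" (length 3)

3
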